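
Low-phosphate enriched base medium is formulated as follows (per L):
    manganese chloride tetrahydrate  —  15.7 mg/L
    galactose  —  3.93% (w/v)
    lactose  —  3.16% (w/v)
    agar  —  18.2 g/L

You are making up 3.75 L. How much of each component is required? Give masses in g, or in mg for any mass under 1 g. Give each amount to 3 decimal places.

Working volume: 3.75 L.
manganese chloride tetrahydrate: 15.7 mg/L × 3.75 L = 58.875 mg
galactose: 3.93 g per 100 mL × 3750 mL ÷ 100 = 147.375 g
lactose: 3.16% w/v = 31.6 g/L → 31.6 × 3.75 L = 118.500 g
agar: 18.2 g/L × 3.75 L = 68.250 g

manganese chloride tetrahydrate 58.875 mg; galactose 147.375 g; lactose 118.500 g; agar 68.250 g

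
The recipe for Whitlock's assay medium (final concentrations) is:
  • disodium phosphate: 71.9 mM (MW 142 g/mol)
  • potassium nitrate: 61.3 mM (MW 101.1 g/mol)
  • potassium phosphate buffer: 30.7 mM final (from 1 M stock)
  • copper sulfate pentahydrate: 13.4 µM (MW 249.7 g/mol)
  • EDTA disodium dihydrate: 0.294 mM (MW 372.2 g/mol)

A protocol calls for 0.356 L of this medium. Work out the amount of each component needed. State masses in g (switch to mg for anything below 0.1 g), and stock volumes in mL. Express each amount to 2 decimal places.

disodium phosphate 3.63 g; potassium nitrate 2.21 g; potassium phosphate buffer 10.93 mL; copper sulfate pentahydrate 1.19 mg; EDTA disodium dihydrate 38.96 mg

Scale factor relative to 1 L: 0.356.
disodium phosphate: 71.9 mmol/L × 142 g/mol × 0.356 L ÷ 1000 = 3.63 g
potassium nitrate: 61.3 mmol/L × 101.1 g/mol × 0.356 L ÷ 1000 = 2.21 g
potassium phosphate buffer: V = C2·V2/C1 = 30.7 mM × 356 mL ÷ 1000 mM = 10.93 mL
copper sulfate pentahydrate: 13.4 µmol/L × 249.7 g/mol × 0.356 L ÷ 1000 = 1.19 mg
EDTA disodium dihydrate: 0.294 mmol/L × 372.2 mg/mmol × 0.356 L = 38.96 mg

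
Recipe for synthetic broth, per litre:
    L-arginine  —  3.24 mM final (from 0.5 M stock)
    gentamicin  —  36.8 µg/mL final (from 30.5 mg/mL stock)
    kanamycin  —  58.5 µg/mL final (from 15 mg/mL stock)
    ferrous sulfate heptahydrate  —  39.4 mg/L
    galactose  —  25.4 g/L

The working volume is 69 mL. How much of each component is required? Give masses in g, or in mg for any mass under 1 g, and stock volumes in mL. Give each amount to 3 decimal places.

Target volume = 69 mL = 0.069 L.
L-arginine: V = C2·V2/C1 = 3.24 mM × 69 mL ÷ 500 mM = 0.447 mL
gentamicin: V = C2·V2/C1 = 36.8 µg/mL × 69 mL ÷ 30500 µg/mL = 0.083 mL
kanamycin: C1V1 = C2V2 → 58.5 µg/mL × 69 mL ÷ 15000 µg/mL = 0.269 mL
ferrous sulfate heptahydrate: 39.4 mg/L × 0.069 L = 2.719 mg
galactose: 25.4 g/L × 0.069 L = 1.753 g

L-arginine 0.447 mL; gentamicin 0.083 mL; kanamycin 0.269 mL; ferrous sulfate heptahydrate 2.719 mg; galactose 1.753 g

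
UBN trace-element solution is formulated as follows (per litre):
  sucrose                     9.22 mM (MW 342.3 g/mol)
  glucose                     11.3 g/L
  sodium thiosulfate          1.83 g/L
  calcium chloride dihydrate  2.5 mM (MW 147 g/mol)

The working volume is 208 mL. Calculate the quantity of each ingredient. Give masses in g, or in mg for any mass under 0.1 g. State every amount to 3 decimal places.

Target volume = 208 mL = 0.208 L.
sucrose: 9.22 mmol/L × 342.3 g/mol × 0.208 L ÷ 1000 = 0.656 g
glucose: 11.3 g/L × 0.208 L = 2.350 g
sodium thiosulfate: 1.83 g/L × 0.208 L = 0.381 g
calcium chloride dihydrate: 2.5 mmol/L × 147 mg/mmol × 0.208 L = 76.440 mg

sucrose 0.656 g; glucose 2.350 g; sodium thiosulfate 0.381 g; calcium chloride dihydrate 76.440 mg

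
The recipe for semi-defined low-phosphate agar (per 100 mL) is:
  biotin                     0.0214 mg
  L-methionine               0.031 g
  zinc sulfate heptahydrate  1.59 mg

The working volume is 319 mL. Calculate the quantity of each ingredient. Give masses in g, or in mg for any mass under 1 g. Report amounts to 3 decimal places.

Ratio of target to recipe volume: 319 / 100 = 3.19.
biotin: 0.0214 mg × (319 mL / 100 mL) = 0.068 mg
L-methionine: 0.031 g × (319 mL / 100 mL) = 0.09889 g = 98.890 mg
zinc sulfate heptahydrate: 1.59 mg × (319 mL / 100 mL) = 5.072 mg

biotin 0.068 mg; L-methionine 98.890 mg; zinc sulfate heptahydrate 5.072 mg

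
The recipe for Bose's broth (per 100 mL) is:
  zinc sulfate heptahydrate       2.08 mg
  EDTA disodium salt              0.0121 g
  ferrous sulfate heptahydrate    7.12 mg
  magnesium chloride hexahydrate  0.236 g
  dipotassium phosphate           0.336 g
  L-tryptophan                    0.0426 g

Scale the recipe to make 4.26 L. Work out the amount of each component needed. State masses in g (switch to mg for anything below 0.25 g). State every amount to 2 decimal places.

zinc sulfate heptahydrate 88.61 mg; EDTA disodium salt 0.52 g; ferrous sulfate heptahydrate 0.30 g; magnesium chloride hexahydrate 10.05 g; dipotassium phosphate 14.31 g; L-tryptophan 1.81 g

Scale factor = 4260 mL / 100 mL = 42.6.
zinc sulfate heptahydrate: 2.08 mg × (4260 mL / 100 mL) = 88.61 mg
EDTA disodium salt: 0.0121 g × (4260 mL / 100 mL) = 0.52 g
ferrous sulfate heptahydrate: 7.12 mg × (4260 mL / 100 mL) = 303.312 mg = 0.30 g
magnesium chloride hexahydrate: 0.236 g × (4260 mL / 100 mL) = 10.05 g
dipotassium phosphate: 0.336 g × (4260 mL / 100 mL) = 14.31 g
L-tryptophan: 0.0426 g × (4260 mL / 100 mL) = 1.81 g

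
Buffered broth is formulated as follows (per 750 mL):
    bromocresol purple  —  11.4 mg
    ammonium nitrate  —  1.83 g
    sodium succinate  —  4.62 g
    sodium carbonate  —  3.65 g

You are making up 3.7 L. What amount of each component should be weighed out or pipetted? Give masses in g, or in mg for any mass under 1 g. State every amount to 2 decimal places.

bromocresol purple 56.24 mg; ammonium nitrate 9.03 g; sodium succinate 22.79 g; sodium carbonate 18.01 g

Scale factor = 3700 mL / 750 mL = 4.93333.
bromocresol purple: 11.4 mg × (3700 mL / 750 mL) = 56.24 mg
ammonium nitrate: 1.83 g × (3700 mL / 750 mL) = 9.03 g
sodium succinate: 4.62 g × (3700 mL / 750 mL) = 22.79 g
sodium carbonate: 3.65 g × (3700 mL / 750 mL) = 18.01 g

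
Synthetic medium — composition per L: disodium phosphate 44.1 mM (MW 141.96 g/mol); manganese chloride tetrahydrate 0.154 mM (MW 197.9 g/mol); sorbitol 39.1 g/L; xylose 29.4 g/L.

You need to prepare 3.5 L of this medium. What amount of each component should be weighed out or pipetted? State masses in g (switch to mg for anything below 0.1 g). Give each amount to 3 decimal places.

disodium phosphate 21.912 g; manganese chloride tetrahydrate 0.107 g; sorbitol 136.850 g; xylose 102.900 g

Scale factor relative to 1 L: 3.5.
disodium phosphate: 44.1 mmol/L × 141.96 g/mol × 3.5 L ÷ 1000 = 21.912 g
manganese chloride tetrahydrate: 0.154 mmol/L × 197.9 g/mol × 3.5 L ÷ 1000 = 0.107 g
sorbitol: 39.1 g/L × 3.5 L = 136.850 g
xylose: 29.4 g/L × 3.5 L = 102.900 g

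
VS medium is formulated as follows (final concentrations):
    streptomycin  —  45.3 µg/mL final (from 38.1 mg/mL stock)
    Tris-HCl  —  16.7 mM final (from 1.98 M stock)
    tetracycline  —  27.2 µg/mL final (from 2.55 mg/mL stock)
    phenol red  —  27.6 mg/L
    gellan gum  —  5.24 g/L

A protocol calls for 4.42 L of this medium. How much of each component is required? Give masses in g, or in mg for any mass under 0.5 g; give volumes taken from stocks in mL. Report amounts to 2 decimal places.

streptomycin 5.26 mL; Tris-HCl 37.28 mL; tetracycline 47.15 mL; phenol red 121.99 mg; gellan gum 23.16 g

Scale factor relative to 1 L: 4.42.
streptomycin: V = C2·V2/C1 = 45.3 µg/mL × 4420 mL ÷ 38100 µg/mL = 5.26 mL
Tris-HCl: dilute stock: 16.7 mM × 4420 mL ÷ 1980 mM = 37.28 mL
tetracycline: V = C2·V2/C1 = 27.2 µg/mL × 4420 mL ÷ 2550 µg/mL = 47.15 mL
phenol red: 27.6 mg/L × 4.42 L = 121.99 mg
gellan gum: 5.24 g/L × 4.42 L = 23.16 g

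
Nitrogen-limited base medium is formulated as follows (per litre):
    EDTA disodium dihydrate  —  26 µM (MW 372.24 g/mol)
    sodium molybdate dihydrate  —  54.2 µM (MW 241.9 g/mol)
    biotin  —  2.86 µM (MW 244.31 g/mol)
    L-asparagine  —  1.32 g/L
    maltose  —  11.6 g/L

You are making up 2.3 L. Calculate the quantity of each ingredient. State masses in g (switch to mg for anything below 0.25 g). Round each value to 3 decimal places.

Scale factor relative to 1 L: 2.3.
EDTA disodium dihydrate: 26 µmol/L × 372.24 g/mol × 2.3 L ÷ 1000 = 22.260 mg
sodium molybdate dihydrate: 54.2 µmol/L × 241.9 g/mol × 2.3 L ÷ 1000 = 30.155 mg
biotin: 2.86 µmol/L × 244.31 g/mol × 2.3 L ÷ 1000 = 1.607 mg
L-asparagine: 1.32 g/L × 2.3 L = 3.036 g
maltose: 11.6 g/L × 2.3 L = 26.680 g

EDTA disodium dihydrate 22.260 mg; sodium molybdate dihydrate 30.155 mg; biotin 1.607 mg; L-asparagine 3.036 g; maltose 26.680 g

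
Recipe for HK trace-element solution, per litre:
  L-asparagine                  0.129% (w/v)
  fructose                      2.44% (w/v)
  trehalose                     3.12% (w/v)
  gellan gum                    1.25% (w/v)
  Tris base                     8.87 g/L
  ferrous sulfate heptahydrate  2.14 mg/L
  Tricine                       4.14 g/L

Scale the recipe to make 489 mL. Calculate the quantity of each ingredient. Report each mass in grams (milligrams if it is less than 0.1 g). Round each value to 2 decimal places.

Target volume = 489 mL = 0.489 L.
L-asparagine: 0.129% w/v = 1.29 g/L → 1.29 × 0.489 L = 0.63 g
fructose: 2.44% w/v = 24.4 g/L → 24.4 × 0.489 L = 11.93 g
trehalose: 3.12 g per 100 mL × 489 mL ÷ 100 = 15.26 g
gellan gum: 1.25% w/v = 12.5 g/L → 12.5 × 0.489 L = 6.11 g
Tris base: 8.87 g/L × 0.489 L = 4.34 g
ferrous sulfate heptahydrate: 2.14 mg/L × 0.489 L = 1.05 mg
Tricine: 4.14 g/L × 0.489 L = 2.02 g

L-asparagine 0.63 g; fructose 11.93 g; trehalose 15.26 g; gellan gum 6.11 g; Tris base 4.34 g; ferrous sulfate heptahydrate 1.05 mg; Tricine 2.02 g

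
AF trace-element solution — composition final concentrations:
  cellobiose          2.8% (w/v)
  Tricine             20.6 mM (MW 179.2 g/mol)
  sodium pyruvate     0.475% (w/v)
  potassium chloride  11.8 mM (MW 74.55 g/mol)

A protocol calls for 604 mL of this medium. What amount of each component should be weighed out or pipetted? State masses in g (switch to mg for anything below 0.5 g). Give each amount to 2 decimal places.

Scale factor relative to 1 L: 0.604.
cellobiose: 2.8% w/v = 28 g/L → 28 × 0.604 L = 16.91 g
Tricine: 20.6 mmol/L × 179.2 g/mol × 0.604 L ÷ 1000 = 2.23 g
sodium pyruvate: 0.475% w/v = 4.75 g/L → 4.75 × 0.604 L = 2.87 g
potassium chloride: 11.8 mmol/L × 74.55 g/mol × 0.604 L ÷ 1000 = 0.53 g

cellobiose 16.91 g; Tricine 2.23 g; sodium pyruvate 2.87 g; potassium chloride 0.53 g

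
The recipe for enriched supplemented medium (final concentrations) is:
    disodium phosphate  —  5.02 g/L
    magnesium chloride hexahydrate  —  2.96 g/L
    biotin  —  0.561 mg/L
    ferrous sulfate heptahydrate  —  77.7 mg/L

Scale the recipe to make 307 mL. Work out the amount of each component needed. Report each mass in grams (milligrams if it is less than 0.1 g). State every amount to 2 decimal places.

Scale factor relative to 1 L: 0.307.
disodium phosphate: 5.02 g/L × 0.307 L = 1.54 g
magnesium chloride hexahydrate: 2.96 g/L × 0.307 L = 0.91 g
biotin: 0.561 mg/L × 0.307 L = 0.17 mg
ferrous sulfate heptahydrate: 77.7 mg/L × 0.307 L = 23.85 mg

disodium phosphate 1.54 g; magnesium chloride hexahydrate 0.91 g; biotin 0.17 mg; ferrous sulfate heptahydrate 23.85 mg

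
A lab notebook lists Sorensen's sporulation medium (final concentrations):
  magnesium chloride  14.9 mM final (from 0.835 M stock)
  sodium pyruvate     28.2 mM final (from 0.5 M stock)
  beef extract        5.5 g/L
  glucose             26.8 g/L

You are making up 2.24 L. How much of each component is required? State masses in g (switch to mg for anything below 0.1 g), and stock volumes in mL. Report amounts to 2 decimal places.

magnesium chloride 39.97 mL; sodium pyruvate 126.34 mL; beef extract 12.32 g; glucose 60.03 g

Working volume: 2.24 L.
magnesium chloride: dilute stock: 14.9 mM × 2240 mL ÷ 835 mM = 39.97 mL
sodium pyruvate: V = C2·V2/C1 = 28.2 mM × 2240 mL ÷ 500 mM = 126.34 mL
beef extract: 5.5 g/L × 2.24 L = 12.32 g
glucose: 26.8 g/L × 2.24 L = 60.03 g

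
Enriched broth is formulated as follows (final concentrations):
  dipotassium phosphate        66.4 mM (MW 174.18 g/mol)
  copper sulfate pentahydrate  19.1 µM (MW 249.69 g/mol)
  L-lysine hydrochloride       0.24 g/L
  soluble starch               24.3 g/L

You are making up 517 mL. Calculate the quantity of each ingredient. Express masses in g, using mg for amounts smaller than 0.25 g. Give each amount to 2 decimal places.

Scale factor relative to 1 L: 0.517.
dipotassium phosphate: 66.4 mmol/L × 174.18 g/mol × 0.517 L ÷ 1000 = 5.98 g
copper sulfate pentahydrate: 19.1 µmol/L × 249.69 g/mol × 0.517 L ÷ 1000 = 2.47 mg
L-lysine hydrochloride: 0.24 g/L × 0.517 L = 0.12408 g = 124.08 mg
soluble starch: 24.3 g/L × 0.517 L = 12.56 g

dipotassium phosphate 5.98 g; copper sulfate pentahydrate 2.47 mg; L-lysine hydrochloride 124.08 mg; soluble starch 12.56 g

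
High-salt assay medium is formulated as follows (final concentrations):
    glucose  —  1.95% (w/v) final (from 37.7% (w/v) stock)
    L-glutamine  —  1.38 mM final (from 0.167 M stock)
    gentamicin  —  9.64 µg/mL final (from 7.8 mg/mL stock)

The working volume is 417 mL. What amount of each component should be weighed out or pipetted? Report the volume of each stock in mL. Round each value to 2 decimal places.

Working volume: 417 mL = 0.417 L.
glucose: C1V1 = C2V2 → 1.95% ÷ 37.7% × 417 mL = 21.57 mL
L-glutamine: dilute stock: 1.38 mM × 417 mL ÷ 167 mM = 3.45 mL
gentamicin: V = C2·V2/C1 = 9.64 µg/mL × 417 mL ÷ 7800 µg/mL = 0.52 mL

glucose 21.57 mL; L-glutamine 3.45 mL; gentamicin 0.52 mL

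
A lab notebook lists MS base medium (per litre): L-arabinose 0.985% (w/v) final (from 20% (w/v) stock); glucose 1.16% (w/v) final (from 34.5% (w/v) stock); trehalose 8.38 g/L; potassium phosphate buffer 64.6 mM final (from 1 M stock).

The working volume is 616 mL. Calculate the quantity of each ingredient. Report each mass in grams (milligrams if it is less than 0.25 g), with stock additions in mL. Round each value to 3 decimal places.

Scale factor relative to 1 L: 0.616.
L-arabinose: C1V1 = C2V2 → 0.985% ÷ 20% × 616 mL = 30.338 mL
glucose: V = C2·V2/C1 = 1.16% ÷ 34.5% × 616 mL = 20.712 mL
trehalose: 8.38 g/L × 0.616 L = 5.162 g
potassium phosphate buffer: C1V1 = C2V2 → 64.6 mM × 616 mL ÷ 1000 mM = 39.794 mL

L-arabinose 30.338 mL; glucose 20.712 mL; trehalose 5.162 g; potassium phosphate buffer 39.794 mL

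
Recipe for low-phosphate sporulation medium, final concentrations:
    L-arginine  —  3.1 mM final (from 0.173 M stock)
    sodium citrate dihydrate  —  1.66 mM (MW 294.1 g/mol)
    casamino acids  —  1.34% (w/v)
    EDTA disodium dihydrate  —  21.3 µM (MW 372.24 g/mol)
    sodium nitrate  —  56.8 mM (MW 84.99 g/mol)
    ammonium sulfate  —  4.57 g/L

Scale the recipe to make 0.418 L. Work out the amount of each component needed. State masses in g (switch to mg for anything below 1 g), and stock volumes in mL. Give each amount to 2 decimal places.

Working volume: 0.418 L.
L-arginine: C1V1 = C2V2 → 3.1 mM × 418 mL ÷ 173 mM = 7.49 mL
sodium citrate dihydrate: 1.66 mmol/L × 294.1 mg/mmol × 0.418 L = 204.07 mg
casamino acids: 1.34 g per 100 mL × 418 mL ÷ 100 = 5.60 g
EDTA disodium dihydrate: 21.3 µmol/L × 372.24 g/mol × 0.418 L ÷ 1000 = 3.31 mg
sodium nitrate: 56.8 mmol/L × 84.99 g/mol × 0.418 L ÷ 1000 = 2.02 g
ammonium sulfate: 4.57 g/L × 0.418 L = 1.91 g

L-arginine 7.49 mL; sodium citrate dihydrate 204.07 mg; casamino acids 5.60 g; EDTA disodium dihydrate 3.31 mg; sodium nitrate 2.02 g; ammonium sulfate 1.91 g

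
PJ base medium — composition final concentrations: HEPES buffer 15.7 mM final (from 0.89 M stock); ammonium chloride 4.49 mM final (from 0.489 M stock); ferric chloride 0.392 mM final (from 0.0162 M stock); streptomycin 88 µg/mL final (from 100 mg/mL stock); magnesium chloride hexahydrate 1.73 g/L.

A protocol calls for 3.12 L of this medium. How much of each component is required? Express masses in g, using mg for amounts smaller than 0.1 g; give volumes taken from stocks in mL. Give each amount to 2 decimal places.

HEPES buffer 55.04 mL; ammonium chloride 28.65 mL; ferric chloride 75.50 mL; streptomycin 2.75 mL; magnesium chloride hexahydrate 5.40 g

Scale factor relative to 1 L: 3.12.
HEPES buffer: dilute stock: 15.7 mM × 3120 mL ÷ 890 mM = 55.04 mL
ammonium chloride: V = C2·V2/C1 = 4.49 mM × 3120 mL ÷ 489 mM = 28.65 mL
ferric chloride: dilute stock: 0.392 mM × 3120 mL ÷ 16.2 mM = 75.50 mL
streptomycin: V = C2·V2/C1 = 88 µg/mL × 3120 mL ÷ 100000 µg/mL = 2.75 mL
magnesium chloride hexahydrate: 1.73 g/L × 3.12 L = 5.40 g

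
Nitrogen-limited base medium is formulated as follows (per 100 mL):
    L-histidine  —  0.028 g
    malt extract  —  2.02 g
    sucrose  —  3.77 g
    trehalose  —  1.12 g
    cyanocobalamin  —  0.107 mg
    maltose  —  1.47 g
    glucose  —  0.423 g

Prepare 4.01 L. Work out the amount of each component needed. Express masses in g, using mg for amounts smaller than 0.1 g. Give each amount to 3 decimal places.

Scale factor = 4010 mL / 100 mL = 40.1.
L-histidine: 0.028 g × (4010 mL / 100 mL) = 1.123 g
malt extract: 2.02 g × (4010 mL / 100 mL) = 81.002 g
sucrose: 3.77 g × (4010 mL / 100 mL) = 151.177 g
trehalose: 1.12 g × (4010 mL / 100 mL) = 44.912 g
cyanocobalamin: 0.107 mg × (4010 mL / 100 mL) = 4.291 mg
maltose: 1.47 g × (4010 mL / 100 mL) = 58.947 g
glucose: 0.423 g × (4010 mL / 100 mL) = 16.962 g

L-histidine 1.123 g; malt extract 81.002 g; sucrose 151.177 g; trehalose 44.912 g; cyanocobalamin 4.291 mg; maltose 58.947 g; glucose 16.962 g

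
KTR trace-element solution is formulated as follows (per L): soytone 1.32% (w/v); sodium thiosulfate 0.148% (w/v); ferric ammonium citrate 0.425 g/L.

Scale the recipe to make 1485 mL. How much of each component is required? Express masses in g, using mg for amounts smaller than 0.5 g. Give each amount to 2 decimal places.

soytone 19.60 g; sodium thiosulfate 2.20 g; ferric ammonium citrate 0.63 g

Scale factor relative to 1 L: 1.485.
soytone: 1.32% w/v = 13.2 g/L → 13.2 × 1.485 L = 19.60 g
sodium thiosulfate: 0.148% w/v = 1.48 g/L → 1.48 × 1.485 L = 2.20 g
ferric ammonium citrate: 0.425 g/L × 1.485 L = 0.63 g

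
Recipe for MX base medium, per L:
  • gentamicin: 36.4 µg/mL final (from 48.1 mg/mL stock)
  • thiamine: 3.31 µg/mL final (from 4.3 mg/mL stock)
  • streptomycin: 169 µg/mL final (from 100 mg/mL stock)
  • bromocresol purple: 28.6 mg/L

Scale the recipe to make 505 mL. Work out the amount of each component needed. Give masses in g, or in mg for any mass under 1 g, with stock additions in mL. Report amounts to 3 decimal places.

gentamicin 0.382 mL; thiamine 0.389 mL; streptomycin 0.853 mL; bromocresol purple 14.443 mg

Target volume = 505 mL = 0.505 L.
gentamicin: C1V1 = C2V2 → 36.4 µg/mL × 505 mL ÷ 48100 µg/mL = 0.382 mL
thiamine: V = C2·V2/C1 = 3.31 µg/mL × 505 mL ÷ 4300 µg/mL = 0.389 mL
streptomycin: dilute stock: 169 µg/mL × 505 mL ÷ 100000 µg/mL = 0.853 mL
bromocresol purple: 28.6 mg/L × 0.505 L = 14.443 mg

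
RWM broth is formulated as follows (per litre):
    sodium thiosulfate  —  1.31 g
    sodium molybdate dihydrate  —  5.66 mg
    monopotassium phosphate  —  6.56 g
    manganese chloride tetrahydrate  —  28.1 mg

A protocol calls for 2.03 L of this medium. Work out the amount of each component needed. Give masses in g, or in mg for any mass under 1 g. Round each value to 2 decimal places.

Ratio of target to recipe volume: 2030 / 1000 = 2.03.
sodium thiosulfate: 1.31 g × (2030 mL / 1000 mL) = 2.66 g
sodium molybdate dihydrate: 5.66 mg × (2030 mL / 1000 mL) = 11.49 mg
monopotassium phosphate: 6.56 g × (2030 mL / 1000 mL) = 13.32 g
manganese chloride tetrahydrate: 28.1 mg × (2030 mL / 1000 mL) = 57.04 mg

sodium thiosulfate 2.66 g; sodium molybdate dihydrate 11.49 mg; monopotassium phosphate 13.32 g; manganese chloride tetrahydrate 57.04 mg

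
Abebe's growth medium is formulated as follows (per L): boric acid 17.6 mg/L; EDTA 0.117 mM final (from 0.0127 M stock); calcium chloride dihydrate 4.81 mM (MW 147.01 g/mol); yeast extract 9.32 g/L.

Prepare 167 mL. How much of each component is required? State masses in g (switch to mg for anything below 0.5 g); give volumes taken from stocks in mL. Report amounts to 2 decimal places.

boric acid 2.94 mg; EDTA 1.54 mL; calcium chloride dihydrate 118.09 mg; yeast extract 1.56 g

Scale factor relative to 1 L: 0.167.
boric acid: 17.6 mg/L × 0.167 L = 2.94 mg
EDTA: V = C2·V2/C1 = 0.117 mM × 167 mL ÷ 12.7 mM = 1.54 mL
calcium chloride dihydrate: 4.81 mmol/L × 147.01 mg/mmol × 0.167 L = 118.09 mg
yeast extract: 9.32 g/L × 0.167 L = 1.56 g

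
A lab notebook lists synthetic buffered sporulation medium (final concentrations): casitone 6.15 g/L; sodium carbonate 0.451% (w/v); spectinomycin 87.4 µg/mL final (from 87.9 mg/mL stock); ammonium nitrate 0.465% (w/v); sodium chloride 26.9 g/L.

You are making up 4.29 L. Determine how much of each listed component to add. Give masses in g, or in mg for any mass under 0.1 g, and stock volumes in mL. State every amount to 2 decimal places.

Working volume: 4.29 L.
casitone: 6.15 g/L × 4.29 L = 26.38 g
sodium carbonate: 0.451% w/v = 4.51 g/L → 4.51 × 4.29 L = 19.35 g
spectinomycin: V = C2·V2/C1 = 87.4 µg/mL × 4290 mL ÷ 87900 µg/mL = 4.27 mL
ammonium nitrate: 0.465% w/v = 4.65 g/L → 4.65 × 4.29 L = 19.95 g
sodium chloride: 26.9 g/L × 4.29 L = 115.40 g

casitone 26.38 g; sodium carbonate 19.35 g; spectinomycin 4.27 mL; ammonium nitrate 19.95 g; sodium chloride 115.40 g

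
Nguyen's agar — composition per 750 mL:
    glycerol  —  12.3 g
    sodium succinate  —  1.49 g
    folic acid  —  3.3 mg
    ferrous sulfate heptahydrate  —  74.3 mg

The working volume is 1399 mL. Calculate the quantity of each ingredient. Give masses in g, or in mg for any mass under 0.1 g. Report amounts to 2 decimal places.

glycerol 22.94 g; sodium succinate 2.78 g; folic acid 6.16 mg; ferrous sulfate heptahydrate 0.14 g

Ratio of target to recipe volume: 1399 / 750 = 1.86533.
glycerol: 12.3 g × (1399 mL / 750 mL) = 22.94 g
sodium succinate: 1.49 g × (1399 mL / 750 mL) = 2.78 g
folic acid: 3.3 mg × (1399 mL / 750 mL) = 6.16 mg
ferrous sulfate heptahydrate: 74.3 mg × (1399 mL / 750 mL) = 138.594 mg = 0.14 g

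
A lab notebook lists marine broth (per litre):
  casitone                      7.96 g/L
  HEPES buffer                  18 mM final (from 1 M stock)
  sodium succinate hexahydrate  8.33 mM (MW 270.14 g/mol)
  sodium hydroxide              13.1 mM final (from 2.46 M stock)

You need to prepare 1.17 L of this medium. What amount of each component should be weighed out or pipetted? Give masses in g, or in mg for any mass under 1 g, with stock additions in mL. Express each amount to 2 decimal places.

Working volume: 1.17 L.
casitone: 7.96 g/L × 1.17 L = 9.31 g
HEPES buffer: V = C2·V2/C1 = 18 mM × 1170 mL ÷ 1000 mM = 21.06 mL
sodium succinate hexahydrate: 8.33 mmol/L × 270.14 g/mol × 1.17 L ÷ 1000 = 2.63 g
sodium hydroxide: dilute stock: 13.1 mM × 1170 mL ÷ 2460 mM = 6.23 mL

casitone 9.31 g; HEPES buffer 21.06 mL; sodium succinate hexahydrate 2.63 g; sodium hydroxide 6.23 mL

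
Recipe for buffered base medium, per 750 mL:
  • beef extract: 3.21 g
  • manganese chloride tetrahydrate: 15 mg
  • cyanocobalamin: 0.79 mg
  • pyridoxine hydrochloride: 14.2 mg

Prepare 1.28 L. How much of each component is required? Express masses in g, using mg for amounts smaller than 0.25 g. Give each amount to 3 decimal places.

beef extract 5.478 g; manganese chloride tetrahydrate 25.600 mg; cyanocobalamin 1.348 mg; pyridoxine hydrochloride 24.235 mg

Scale factor = 1280 mL / 750 mL = 1.70667.
beef extract: 3.21 g × (1280 mL / 750 mL) = 5.478 g
manganese chloride tetrahydrate: 15 mg × (1280 mL / 750 mL) = 25.600 mg
cyanocobalamin: 0.79 mg × (1280 mL / 750 mL) = 1.348 mg
pyridoxine hydrochloride: 14.2 mg × (1280 mL / 750 mL) = 24.235 mg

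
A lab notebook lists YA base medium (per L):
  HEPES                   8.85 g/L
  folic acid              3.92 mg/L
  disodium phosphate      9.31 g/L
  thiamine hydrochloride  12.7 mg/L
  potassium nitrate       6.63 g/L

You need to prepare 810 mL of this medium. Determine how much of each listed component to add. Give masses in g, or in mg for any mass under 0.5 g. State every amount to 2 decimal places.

Scale factor relative to 1 L: 0.81.
HEPES: 8.85 g/L × 0.81 L = 7.17 g
folic acid: 3.92 mg/L × 0.81 L = 3.18 mg
disodium phosphate: 9.31 g/L × 0.81 L = 7.54 g
thiamine hydrochloride: 12.7 mg/L × 0.81 L = 10.29 mg
potassium nitrate: 6.63 g/L × 0.81 L = 5.37 g

HEPES 7.17 g; folic acid 3.18 mg; disodium phosphate 7.54 g; thiamine hydrochloride 10.29 mg; potassium nitrate 5.37 g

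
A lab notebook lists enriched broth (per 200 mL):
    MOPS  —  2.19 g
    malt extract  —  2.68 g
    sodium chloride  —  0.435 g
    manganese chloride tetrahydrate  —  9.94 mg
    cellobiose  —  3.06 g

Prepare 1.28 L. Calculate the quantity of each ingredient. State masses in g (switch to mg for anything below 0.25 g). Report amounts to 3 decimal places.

Scale factor = 1280 mL / 200 mL = 6.4.
MOPS: 2.19 g × (1280 mL / 200 mL) = 14.016 g
malt extract: 2.68 g × (1280 mL / 200 mL) = 17.152 g
sodium chloride: 0.435 g × (1280 mL / 200 mL) = 2.784 g
manganese chloride tetrahydrate: 9.94 mg × (1280 mL / 200 mL) = 63.616 mg
cellobiose: 3.06 g × (1280 mL / 200 mL) = 19.584 g

MOPS 14.016 g; malt extract 17.152 g; sodium chloride 2.784 g; manganese chloride tetrahydrate 63.616 mg; cellobiose 19.584 g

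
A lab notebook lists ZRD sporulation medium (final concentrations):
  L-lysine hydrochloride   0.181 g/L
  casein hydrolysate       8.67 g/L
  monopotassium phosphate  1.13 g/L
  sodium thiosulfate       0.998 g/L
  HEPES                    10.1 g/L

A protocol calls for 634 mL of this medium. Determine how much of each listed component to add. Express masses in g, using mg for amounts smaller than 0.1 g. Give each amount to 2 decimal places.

L-lysine hydrochloride 0.11 g; casein hydrolysate 5.50 g; monopotassium phosphate 0.72 g; sodium thiosulfate 0.63 g; HEPES 6.40 g

Working volume: 634 mL = 0.634 L.
L-lysine hydrochloride: 0.181 g/L × 0.634 L = 0.11 g
casein hydrolysate: 8.67 g/L × 0.634 L = 5.50 g
monopotassium phosphate: 1.13 g/L × 0.634 L = 0.72 g
sodium thiosulfate: 0.998 g/L × 0.634 L = 0.63 g
HEPES: 10.1 g/L × 0.634 L = 6.40 g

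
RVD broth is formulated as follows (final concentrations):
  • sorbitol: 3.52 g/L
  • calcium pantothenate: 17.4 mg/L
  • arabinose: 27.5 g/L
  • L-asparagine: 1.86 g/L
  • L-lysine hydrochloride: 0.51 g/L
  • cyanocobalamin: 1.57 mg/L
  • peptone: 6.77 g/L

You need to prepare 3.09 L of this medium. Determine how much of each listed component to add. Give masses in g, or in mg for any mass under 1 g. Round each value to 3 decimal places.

sorbitol 10.877 g; calcium pantothenate 53.766 mg; arabinose 84.975 g; L-asparagine 5.747 g; L-lysine hydrochloride 1.576 g; cyanocobalamin 4.851 mg; peptone 20.919 g

Working volume: 3.09 L.
sorbitol: 3.52 g/L × 3.09 L = 10.877 g
calcium pantothenate: 17.4 mg/L × 3.09 L = 53.766 mg
arabinose: 27.5 g/L × 3.09 L = 84.975 g
L-asparagine: 1.86 g/L × 3.09 L = 5.747 g
L-lysine hydrochloride: 0.51 g/L × 3.09 L = 1.576 g
cyanocobalamin: 1.57 mg/L × 3.09 L = 4.851 mg
peptone: 6.77 g/L × 3.09 L = 20.919 g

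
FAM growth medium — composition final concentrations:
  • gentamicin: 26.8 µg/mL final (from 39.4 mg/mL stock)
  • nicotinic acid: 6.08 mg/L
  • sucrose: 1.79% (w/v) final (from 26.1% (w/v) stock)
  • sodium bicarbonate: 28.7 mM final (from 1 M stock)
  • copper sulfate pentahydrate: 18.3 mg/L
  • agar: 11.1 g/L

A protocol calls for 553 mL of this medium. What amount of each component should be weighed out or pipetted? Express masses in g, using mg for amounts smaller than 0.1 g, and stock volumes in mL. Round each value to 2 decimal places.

Scale factor relative to 1 L: 0.553.
gentamicin: dilute stock: 26.8 µg/mL × 553 mL ÷ 39400 µg/mL = 0.38 mL
nicotinic acid: 6.08 mg/L × 0.553 L = 3.36 mg
sucrose: V = C2·V2/C1 = 1.79% ÷ 26.1% × 553 mL = 37.93 mL
sodium bicarbonate: C1V1 = C2V2 → 28.7 mM × 553 mL ÷ 1000 mM = 15.87 mL
copper sulfate pentahydrate: 18.3 mg/L × 0.553 L = 10.12 mg
agar: 11.1 g/L × 0.553 L = 6.14 g

gentamicin 0.38 mL; nicotinic acid 3.36 mg; sucrose 37.93 mL; sodium bicarbonate 15.87 mL; copper sulfate pentahydrate 10.12 mg; agar 6.14 g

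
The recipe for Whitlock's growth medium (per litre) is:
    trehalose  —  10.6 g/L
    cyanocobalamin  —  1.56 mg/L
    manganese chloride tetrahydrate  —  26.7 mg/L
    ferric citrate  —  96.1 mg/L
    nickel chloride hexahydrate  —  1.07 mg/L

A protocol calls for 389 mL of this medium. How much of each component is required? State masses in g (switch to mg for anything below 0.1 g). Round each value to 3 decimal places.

trehalose 4.123 g; cyanocobalamin 0.607 mg; manganese chloride tetrahydrate 10.386 mg; ferric citrate 37.383 mg; nickel chloride hexahydrate 0.416 mg

Working volume: 389 mL = 0.389 L.
trehalose: 10.6 g/L × 0.389 L = 4.123 g
cyanocobalamin: 1.56 mg/L × 0.389 L = 0.607 mg
manganese chloride tetrahydrate: 26.7 mg/L × 0.389 L = 10.386 mg
ferric citrate: 96.1 mg/L × 0.389 L = 37.383 mg
nickel chloride hexahydrate: 1.07 mg/L × 0.389 L = 0.416 mg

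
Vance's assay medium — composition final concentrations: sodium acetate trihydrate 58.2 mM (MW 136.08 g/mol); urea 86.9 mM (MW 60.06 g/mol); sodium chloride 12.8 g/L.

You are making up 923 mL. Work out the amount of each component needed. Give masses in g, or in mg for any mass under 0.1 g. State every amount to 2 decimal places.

Target volume = 923 mL = 0.923 L.
sodium acetate trihydrate: 58.2 mmol/L × 136.08 g/mol × 0.923 L ÷ 1000 = 7.31 g
urea: 86.9 mmol/L × 60.06 g/mol × 0.923 L ÷ 1000 = 4.82 g
sodium chloride: 12.8 g/L × 0.923 L = 11.81 g

sodium acetate trihydrate 7.31 g; urea 4.82 g; sodium chloride 11.81 g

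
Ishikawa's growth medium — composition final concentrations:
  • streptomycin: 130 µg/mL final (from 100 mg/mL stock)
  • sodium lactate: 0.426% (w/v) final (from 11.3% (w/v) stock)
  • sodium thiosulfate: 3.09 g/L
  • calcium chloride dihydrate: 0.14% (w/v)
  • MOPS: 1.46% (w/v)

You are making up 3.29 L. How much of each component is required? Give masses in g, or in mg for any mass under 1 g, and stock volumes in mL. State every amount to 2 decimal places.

Working volume: 3.29 L.
streptomycin: V = C2·V2/C1 = 130 µg/mL × 3290 mL ÷ 100000 µg/mL = 4.28 mL
sodium lactate: dilute stock: 0.426% ÷ 11.3% × 3290 mL = 124.03 mL
sodium thiosulfate: 3.09 g/L × 3.29 L = 10.17 g
calcium chloride dihydrate: 0.14% w/v = 1.4 g/L → 1.4 × 3.29 L = 4.61 g
MOPS: 1.46% w/v = 14.6 g/L → 14.6 × 3.29 L = 48.03 g

streptomycin 4.28 mL; sodium lactate 124.03 mL; sodium thiosulfate 10.17 g; calcium chloride dihydrate 4.61 g; MOPS 48.03 g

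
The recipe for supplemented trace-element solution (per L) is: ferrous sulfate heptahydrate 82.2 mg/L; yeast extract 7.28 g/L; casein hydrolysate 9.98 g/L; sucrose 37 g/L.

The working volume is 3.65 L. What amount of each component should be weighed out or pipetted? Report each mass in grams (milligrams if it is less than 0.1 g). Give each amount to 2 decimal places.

ferrous sulfate heptahydrate 0.30 g; yeast extract 26.57 g; casein hydrolysate 36.43 g; sucrose 135.05 g

Working volume: 3.65 L.
ferrous sulfate heptahydrate: 82.2 mg/L × 3.65 L = 300.03 mg = 0.30 g
yeast extract: 7.28 g/L × 3.65 L = 26.57 g
casein hydrolysate: 9.98 g/L × 3.65 L = 36.43 g
sucrose: 37 g/L × 3.65 L = 135.05 g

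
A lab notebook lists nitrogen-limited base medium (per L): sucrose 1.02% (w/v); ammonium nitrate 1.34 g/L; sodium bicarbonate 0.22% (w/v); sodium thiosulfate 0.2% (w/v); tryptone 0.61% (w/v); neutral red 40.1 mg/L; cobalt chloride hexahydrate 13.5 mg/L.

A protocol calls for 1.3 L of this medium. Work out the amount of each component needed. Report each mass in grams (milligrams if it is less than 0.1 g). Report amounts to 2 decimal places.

sucrose 13.26 g; ammonium nitrate 1.74 g; sodium bicarbonate 2.86 g; sodium thiosulfate 2.60 g; tryptone 7.93 g; neutral red 52.13 mg; cobalt chloride hexahydrate 17.55 mg

Scale factor relative to 1 L: 1.3.
sucrose: 1.02% w/v = 10.2 g/L → 10.2 × 1.3 L = 13.26 g
ammonium nitrate: 1.34 g/L × 1.3 L = 1.74 g
sodium bicarbonate: 0.22 g per 100 mL × 1300 mL ÷ 100 = 2.86 g
sodium thiosulfate: 0.2% w/v = 2 g/L → 2 × 1.3 L = 2.60 g
tryptone: 0.61% w/v = 6.1 g/L → 6.1 × 1.3 L = 7.93 g
neutral red: 40.1 mg/L × 1.3 L = 52.13 mg
cobalt chloride hexahydrate: 13.5 mg/L × 1.3 L = 17.55 mg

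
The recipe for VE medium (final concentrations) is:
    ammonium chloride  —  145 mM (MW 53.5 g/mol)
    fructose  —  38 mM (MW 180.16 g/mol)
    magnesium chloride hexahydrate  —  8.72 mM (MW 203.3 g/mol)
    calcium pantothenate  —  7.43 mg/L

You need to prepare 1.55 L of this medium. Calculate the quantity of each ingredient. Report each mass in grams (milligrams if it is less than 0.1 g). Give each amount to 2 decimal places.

Scale factor relative to 1 L: 1.55.
ammonium chloride: 145 mmol/L × 53.5 g/mol × 1.55 L ÷ 1000 = 12.02 g
fructose: 38 mmol/L × 180.16 g/mol × 1.55 L ÷ 1000 = 10.61 g
magnesium chloride hexahydrate: 8.72 mmol/L × 203.3 g/mol × 1.55 L ÷ 1000 = 2.75 g
calcium pantothenate: 7.43 mg/L × 1.55 L = 11.52 mg

ammonium chloride 12.02 g; fructose 10.61 g; magnesium chloride hexahydrate 2.75 g; calcium pantothenate 11.52 mg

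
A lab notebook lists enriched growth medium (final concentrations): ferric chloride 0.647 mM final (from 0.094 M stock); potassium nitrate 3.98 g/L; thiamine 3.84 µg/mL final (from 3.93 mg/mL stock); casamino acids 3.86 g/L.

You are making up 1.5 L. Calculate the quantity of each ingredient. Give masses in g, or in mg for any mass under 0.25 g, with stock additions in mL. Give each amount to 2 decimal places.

ferric chloride 10.32 mL; potassium nitrate 5.97 g; thiamine 1.47 mL; casamino acids 5.79 g

Working volume: 1.5 L.
ferric chloride: C1V1 = C2V2 → 0.647 mM × 1500 mL ÷ 94 mM = 10.32 mL
potassium nitrate: 3.98 g/L × 1.5 L = 5.97 g
thiamine: C1V1 = C2V2 → 3.84 µg/mL × 1500 mL ÷ 3930 µg/mL = 1.47 mL
casamino acids: 3.86 g/L × 1.5 L = 5.79 g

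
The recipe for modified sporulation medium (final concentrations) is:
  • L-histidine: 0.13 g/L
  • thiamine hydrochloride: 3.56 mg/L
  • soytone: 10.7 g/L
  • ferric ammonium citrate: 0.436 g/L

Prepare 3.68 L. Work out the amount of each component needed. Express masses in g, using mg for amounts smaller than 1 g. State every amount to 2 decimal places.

L-histidine 478.40 mg; thiamine hydrochloride 13.10 mg; soytone 39.38 g; ferric ammonium citrate 1.60 g

Scale factor relative to 1 L: 3.68.
L-histidine: 0.13 g/L × 3.68 L = 0.4784 g = 478.40 mg
thiamine hydrochloride: 3.56 mg/L × 3.68 L = 13.10 mg
soytone: 10.7 g/L × 3.68 L = 39.38 g
ferric ammonium citrate: 0.436 g/L × 3.68 L = 1.60 g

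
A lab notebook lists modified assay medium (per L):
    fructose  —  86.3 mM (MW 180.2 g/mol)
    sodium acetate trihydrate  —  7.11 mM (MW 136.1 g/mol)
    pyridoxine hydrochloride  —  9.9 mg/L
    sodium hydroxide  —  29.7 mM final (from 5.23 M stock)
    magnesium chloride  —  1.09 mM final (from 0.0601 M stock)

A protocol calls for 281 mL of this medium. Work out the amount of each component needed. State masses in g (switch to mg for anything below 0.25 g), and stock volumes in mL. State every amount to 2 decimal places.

Target volume = 281 mL = 0.281 L.
fructose: 86.3 mmol/L × 180.2 g/mol × 0.281 L ÷ 1000 = 4.37 g
sodium acetate trihydrate: 7.11 mmol/L × 136.1 g/mol × 0.281 L ÷ 1000 = 0.27 g
pyridoxine hydrochloride: 9.9 mg/L × 0.281 L = 2.78 mg
sodium hydroxide: C1V1 = C2V2 → 29.7 mM × 281 mL ÷ 5230 mM = 1.60 mL
magnesium chloride: C1V1 = C2V2 → 1.09 mM × 281 mL ÷ 60.1 mM = 5.10 mL

fructose 4.37 g; sodium acetate trihydrate 0.27 g; pyridoxine hydrochloride 2.78 mg; sodium hydroxide 1.60 mL; magnesium chloride 5.10 mL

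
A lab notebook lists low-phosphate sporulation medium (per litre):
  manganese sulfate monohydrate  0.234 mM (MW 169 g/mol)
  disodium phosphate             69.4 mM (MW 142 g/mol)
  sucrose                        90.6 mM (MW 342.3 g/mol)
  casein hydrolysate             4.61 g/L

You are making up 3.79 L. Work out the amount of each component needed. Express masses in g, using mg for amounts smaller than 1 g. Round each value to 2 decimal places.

manganese sulfate monohydrate 149.88 mg; disodium phosphate 37.35 g; sucrose 117.54 g; casein hydrolysate 17.47 g

Scale factor relative to 1 L: 3.79.
manganese sulfate monohydrate: 0.234 mmol/L × 169 mg/mmol × 3.79 L = 149.88 mg
disodium phosphate: 69.4 mmol/L × 142 g/mol × 3.79 L ÷ 1000 = 37.35 g
sucrose: 90.6 mmol/L × 342.3 g/mol × 3.79 L ÷ 1000 = 117.54 g
casein hydrolysate: 4.61 g/L × 3.79 L = 17.47 g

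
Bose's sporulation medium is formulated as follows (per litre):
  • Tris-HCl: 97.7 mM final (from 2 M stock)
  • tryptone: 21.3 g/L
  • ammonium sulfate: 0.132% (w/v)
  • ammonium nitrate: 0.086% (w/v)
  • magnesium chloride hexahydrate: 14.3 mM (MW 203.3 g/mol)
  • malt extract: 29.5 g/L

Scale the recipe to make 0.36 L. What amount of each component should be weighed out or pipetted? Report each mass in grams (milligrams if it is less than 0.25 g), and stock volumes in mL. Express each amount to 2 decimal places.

Working volume: 0.36 L.
Tris-HCl: V = C2·V2/C1 = 97.7 mM × 360 mL ÷ 2000 mM = 17.59 mL
tryptone: 21.3 g/L × 0.36 L = 7.67 g
ammonium sulfate: 0.132 g per 100 mL × 360 mL ÷ 100 = 0.48 g
ammonium nitrate: 0.086 g per 100 mL × 360 mL ÷ 100 = 0.31 g
magnesium chloride hexahydrate: 14.3 mmol/L × 203.3 g/mol × 0.36 L ÷ 1000 = 1.05 g
malt extract: 29.5 g/L × 0.36 L = 10.62 g

Tris-HCl 17.59 mL; tryptone 7.67 g; ammonium sulfate 0.48 g; ammonium nitrate 0.31 g; magnesium chloride hexahydrate 1.05 g; malt extract 10.62 g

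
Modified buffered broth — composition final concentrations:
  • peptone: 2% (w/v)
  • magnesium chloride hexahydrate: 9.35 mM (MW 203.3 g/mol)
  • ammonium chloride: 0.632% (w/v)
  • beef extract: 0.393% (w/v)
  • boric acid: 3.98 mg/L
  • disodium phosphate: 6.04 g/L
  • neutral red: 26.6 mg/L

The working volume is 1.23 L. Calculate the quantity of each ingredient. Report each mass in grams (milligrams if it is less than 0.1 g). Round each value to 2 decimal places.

Scale factor relative to 1 L: 1.23.
peptone: 2 g per 100 mL × 1230 mL ÷ 100 = 24.60 g
magnesium chloride hexahydrate: 9.35 mmol/L × 203.3 g/mol × 1.23 L ÷ 1000 = 2.34 g
ammonium chloride: 0.632% w/v = 6.32 g/L → 6.32 × 1.23 L = 7.77 g
beef extract: 0.393% w/v = 3.93 g/L → 3.93 × 1.23 L = 4.83 g
boric acid: 3.98 mg/L × 1.23 L = 4.90 mg
disodium phosphate: 6.04 g/L × 1.23 L = 7.43 g
neutral red: 26.6 mg/L × 1.23 L = 32.72 mg

peptone 24.60 g; magnesium chloride hexahydrate 2.34 g; ammonium chloride 7.77 g; beef extract 4.83 g; boric acid 4.90 mg; disodium phosphate 7.43 g; neutral red 32.72 mg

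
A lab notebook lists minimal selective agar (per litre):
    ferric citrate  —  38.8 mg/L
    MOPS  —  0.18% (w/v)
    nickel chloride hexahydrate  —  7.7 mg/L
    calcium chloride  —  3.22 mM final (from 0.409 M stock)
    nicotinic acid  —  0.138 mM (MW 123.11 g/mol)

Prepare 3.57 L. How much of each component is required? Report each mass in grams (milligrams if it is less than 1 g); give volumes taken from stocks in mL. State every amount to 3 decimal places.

Working volume: 3.57 L.
ferric citrate: 38.8 mg/L × 3.57 L = 138.516 mg
MOPS: 0.18% w/v = 1.8 g/L → 1.8 × 3.57 L = 6.426 g
nickel chloride hexahydrate: 7.7 mg/L × 3.57 L = 27.489 mg
calcium chloride: V = C2·V2/C1 = 3.22 mM × 3570 mL ÷ 409 mM = 28.106 mL
nicotinic acid: 0.138 mmol/L × 123.11 mg/mmol × 3.57 L = 60.651 mg

ferric citrate 138.516 mg; MOPS 6.426 g; nickel chloride hexahydrate 27.489 mg; calcium chloride 28.106 mL; nicotinic acid 60.651 mg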